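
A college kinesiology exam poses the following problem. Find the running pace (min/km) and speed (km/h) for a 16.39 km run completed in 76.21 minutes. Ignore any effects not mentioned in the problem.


Pace = time / distance = 76.21 min / 16.39 km = 4.6498 min/km
Speed = distance / time_in_hours = 16.39 / 1.2702 hr
Speed = 12.9038 km/h

4.6498 min/km, 12.9038 km/h


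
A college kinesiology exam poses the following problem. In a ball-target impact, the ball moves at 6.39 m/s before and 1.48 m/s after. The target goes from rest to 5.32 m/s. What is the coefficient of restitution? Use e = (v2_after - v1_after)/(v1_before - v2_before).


e = (v2_after - v1_after) / (v1_before - v2_before)
Numerator = 5.32 - 1.48 = 3.84
Denominator = 6.39 - 0 = 6.39
e = 3.84 / 6.39 = 0.6009

0.6009


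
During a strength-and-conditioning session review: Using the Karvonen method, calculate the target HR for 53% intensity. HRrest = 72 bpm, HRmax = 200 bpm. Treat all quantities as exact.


Target = HRrest + pct*(HRmax - HRrest)
Heart rate reserve = HRmax - HRrest = 200 - 72 = 128 bpm
Fraction = 53% = 0.53
Target = 72 + 0.53 * 128
Target = 72 + 67.84 = 139.84 bpm

139.84 bpm


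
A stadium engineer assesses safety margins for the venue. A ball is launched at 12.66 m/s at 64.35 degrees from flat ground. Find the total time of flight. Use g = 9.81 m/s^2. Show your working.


T = 2*v*sin(theta)/g
sin(theta) = sin(64.35 deg) = 0.9015
T = 2*12.66*0.9015 / 9.81
T = 22.8248 / 9.81 = 2.3267 s

2.3267 s


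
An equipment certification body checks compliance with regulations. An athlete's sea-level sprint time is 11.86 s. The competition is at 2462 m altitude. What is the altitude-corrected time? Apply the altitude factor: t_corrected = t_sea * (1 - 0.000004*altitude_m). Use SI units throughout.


Correction factor = 1 - 0.000004 * 2462 = 0.990152
t_corrected = t_sea * factor = 11.86 * 0.990152
t_corrected = 11.7432 s

11.7432 s


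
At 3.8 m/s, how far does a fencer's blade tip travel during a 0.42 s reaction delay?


d = v * t
d = 3.8 * 0.42
d = 1.596 m

1.596 m


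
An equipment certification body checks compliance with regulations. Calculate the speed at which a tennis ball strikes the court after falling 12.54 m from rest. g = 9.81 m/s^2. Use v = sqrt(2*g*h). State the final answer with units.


v = sqrt(2 * g * h)
v = sqrt(2 * 9.81 * 12.54)
v = sqrt(246.0348) = 15.6855 m/s

15.6855 m/s


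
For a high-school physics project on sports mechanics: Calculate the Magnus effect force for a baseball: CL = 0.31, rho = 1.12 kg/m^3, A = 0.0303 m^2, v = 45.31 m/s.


FM = 0.5 * CL * rho * A * v^2
FM = 0.5 * 0.31 * 1.12 * 0.0303 * 45.31^2
v^2 = 2052.9961
FM = 0.5 * 0.31 * 1.12 * 0.0303 * 2052.9961 = 10.7989 N

10.7989 N


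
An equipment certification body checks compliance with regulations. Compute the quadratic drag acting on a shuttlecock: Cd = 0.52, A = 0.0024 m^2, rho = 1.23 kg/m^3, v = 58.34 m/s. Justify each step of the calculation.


Fd = 0.5 * Cd * rho * A * v^2
Fd = 0.5 * 0.52 * 1.23 * 0.0024 * 58.34^2
v^2 = 3403.5556
Fd = 0.5 * 0.52 * 1.23 * 0.0024 * 3403.5556 = 2.6123 N

2.6123 N


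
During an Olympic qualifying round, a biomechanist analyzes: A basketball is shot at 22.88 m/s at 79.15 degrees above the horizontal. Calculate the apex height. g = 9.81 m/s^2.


H = (v*sin(theta))^2 / (2*g)
vy = v*sin(theta) = 22.88 * sin(79.15 deg) = 22.471 m/s
H = vy^2 / (2*g) = 504.945 / (2*9.81)
H = 504.945 / 19.62 = 25.7362 m

25.7362 m


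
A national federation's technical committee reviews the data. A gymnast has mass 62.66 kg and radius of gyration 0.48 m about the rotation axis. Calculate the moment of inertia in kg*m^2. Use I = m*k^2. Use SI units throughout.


I = m * k^2
I = 62.66 * 0.48^2
I = 62.66 * 0.2304 = 14.4369 kg*m^2

14.4369 kg*m^2


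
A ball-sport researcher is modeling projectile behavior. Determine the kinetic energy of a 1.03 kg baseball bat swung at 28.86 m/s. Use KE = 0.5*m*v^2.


KE = 0.5 * m * v^2
KE = 0.5 * 1.03 * 28.86^2
KE = 0.5 * 1.03 * 832.8996 = 428.9433 J

428.9433 J


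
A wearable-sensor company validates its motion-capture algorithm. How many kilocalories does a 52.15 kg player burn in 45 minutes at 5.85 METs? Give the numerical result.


kcal = MET * mass * time_hr
Convert time: 45 min = 0.75 hr
kcal = 5.85 * 52.15 * 0.75
kcal = 228.8081 kcal

228.8081 kcal


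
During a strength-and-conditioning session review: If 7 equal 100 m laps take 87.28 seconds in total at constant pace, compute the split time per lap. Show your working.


Split time = total_time / n_laps = 87.28 / 7
Split time = 12.4686 s per lap

12.4686 s


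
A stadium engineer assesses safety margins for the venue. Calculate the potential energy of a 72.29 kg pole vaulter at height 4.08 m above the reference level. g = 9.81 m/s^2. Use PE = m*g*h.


PE = m * g * h
PE = 72.29 * 9.81 * 4.08
PE = 709.1649 * 4.08 = 2893.3928 J

2893.3928 J


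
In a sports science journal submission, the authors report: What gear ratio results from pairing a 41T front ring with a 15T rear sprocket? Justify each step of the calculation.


GR = front_teeth / rear_teeth
GR = 41 / 15
GR = 2.7333

2.7333


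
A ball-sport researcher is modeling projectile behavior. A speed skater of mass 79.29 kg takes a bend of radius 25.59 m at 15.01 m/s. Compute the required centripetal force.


Fc = m * v^2 / r
v^2 = 15.01^2 = 225.3001
Fc = 79.29 * 225.3001 / 25.59
Fc = 17864.0449 / 25.59 = 698.0869 N

698.0869 N


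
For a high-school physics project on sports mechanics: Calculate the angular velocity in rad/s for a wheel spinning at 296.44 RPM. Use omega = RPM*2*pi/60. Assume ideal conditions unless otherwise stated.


omega = RPM * 2 * pi / 60
omega = 296.44 * 2 * 3.14159 / 60
omega = 1862.5875 / 60 = 31.0431 rad/s

31.0431 rad/s


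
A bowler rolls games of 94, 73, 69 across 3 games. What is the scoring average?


Average = sum / n
Sum = 236
Average = 236 / 3 = 78.6667

78.6667


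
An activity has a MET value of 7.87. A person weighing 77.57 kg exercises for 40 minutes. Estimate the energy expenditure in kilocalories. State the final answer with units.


kcal = MET * mass * time_hr
Convert time: 40 min = 0.6667 hr
kcal = 7.87 * 77.57 * 0.6667
kcal = 406.9839 kcal

406.9839 kcal


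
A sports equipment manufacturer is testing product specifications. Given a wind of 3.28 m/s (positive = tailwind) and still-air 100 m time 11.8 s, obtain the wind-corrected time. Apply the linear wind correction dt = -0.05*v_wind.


dt = -0.05 * v_wind = -0.05 * 3.28 = -0.164 s
t_corrected = t_still + dt = 11.8 + (-0.164)
t_corrected = 11.636 s

11.636 s


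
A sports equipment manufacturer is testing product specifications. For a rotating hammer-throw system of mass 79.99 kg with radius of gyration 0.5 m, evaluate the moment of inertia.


I = m * k^2
I = 79.99 * 0.5^2
I = 79.99 * 0.25 = 19.9975 kg*m^2

19.9975 kg*m^2


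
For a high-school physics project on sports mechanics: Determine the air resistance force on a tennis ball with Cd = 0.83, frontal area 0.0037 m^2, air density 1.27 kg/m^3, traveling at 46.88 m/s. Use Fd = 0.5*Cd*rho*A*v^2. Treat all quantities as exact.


Fd = 0.5 * Cd * rho * A * v^2
Fd = 0.5 * 0.83 * 1.27 * 0.0037 * 46.88^2
v^2 = 2197.7344
Fd = 0.5 * 0.83 * 1.27 * 0.0037 * 2197.7344 = 4.2858 N

4.2858 N


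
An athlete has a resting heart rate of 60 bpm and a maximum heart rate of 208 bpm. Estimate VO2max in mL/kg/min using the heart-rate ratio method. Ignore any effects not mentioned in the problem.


VO2max = 15.3 * HRmax / HRrest
VO2max = 15.3 * 208 / 60
VO2max = 3182.4 / 60 = 53.04 mL/kg/min

53.04 mL/kg/min


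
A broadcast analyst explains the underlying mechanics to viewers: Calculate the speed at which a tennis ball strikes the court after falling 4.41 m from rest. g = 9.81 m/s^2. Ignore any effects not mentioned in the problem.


v = sqrt(2 * g * h)
v = sqrt(2 * 9.81 * 4.41)
v = sqrt(86.5242) = 9.3018 m/s

9.3018 m/s


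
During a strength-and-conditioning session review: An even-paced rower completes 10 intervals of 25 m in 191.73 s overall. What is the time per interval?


Split time = total_time / n_laps = 191.73 / 10
Split time = 19.173 s per lap

19.173 s


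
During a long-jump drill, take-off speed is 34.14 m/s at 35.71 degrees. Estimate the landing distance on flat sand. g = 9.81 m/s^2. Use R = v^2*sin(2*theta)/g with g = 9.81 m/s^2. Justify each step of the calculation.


R = v^2 * sin(2*theta) / g
Convert angle to radians: theta = 35.71 deg = 0.6233 rad
sin(2*theta) = sin(1.2465) = 0.9479
R = 34.14^2 * 0.9479 / 9.81
R = 1165.5396 * 0.9479 / 9.81 = 112.6189 m

112.6189 m


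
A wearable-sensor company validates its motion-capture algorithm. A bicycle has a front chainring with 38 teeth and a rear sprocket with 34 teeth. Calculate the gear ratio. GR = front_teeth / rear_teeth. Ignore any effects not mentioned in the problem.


GR = front_teeth / rear_teeth
GR = 38 / 34
GR = 1.1176

1.1176


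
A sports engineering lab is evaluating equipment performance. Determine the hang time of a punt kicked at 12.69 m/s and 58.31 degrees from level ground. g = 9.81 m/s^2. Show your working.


T = 2*v*sin(theta)/g
sin(theta) = sin(58.31 deg) = 0.8509
T = 2*12.69*0.8509 / 9.81
T = 21.5959 / 9.81 = 2.2014 s

2.2014 s


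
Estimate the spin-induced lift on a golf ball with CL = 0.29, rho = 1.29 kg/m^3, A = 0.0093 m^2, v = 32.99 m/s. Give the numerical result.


FM = 0.5 * CL * rho * A * v^2
FM = 0.5 * 0.29 * 1.29 * 0.0093 * 32.99^2
v^2 = 1088.3401
FM = 0.5 * 0.29 * 1.29 * 0.0093 * 1088.3401 = 1.8932 N

1.8932 N


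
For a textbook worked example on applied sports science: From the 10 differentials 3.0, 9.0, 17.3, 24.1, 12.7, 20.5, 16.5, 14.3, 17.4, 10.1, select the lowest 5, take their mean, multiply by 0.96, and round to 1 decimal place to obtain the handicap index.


All differentials: 3.0, 9.0, 17.3, 24.1, 12.7, 20.5, 16.5, 14.3, 17.4, 10.1
Sorted: 3.0, 9.0, 10.1, 12.7, 14.3, 16.5, 17.3, 17.4, 20.5, 24.1
Best 5: 3.0, 9.0, 10.1, 12.7, 14.3
Average of best = 49.1 / 5 = 9.82
Raw index = 9.82 * 0.96 = 9.4272
Handicap index = round(9.4272, 1) = 9.4

9.4


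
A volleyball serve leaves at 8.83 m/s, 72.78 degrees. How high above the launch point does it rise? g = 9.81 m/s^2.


H = (v*sin(theta))^2 / (2*g)
vy = v*sin(theta) = 8.83 * sin(72.78 deg) = 8.4342 m/s
H = vy^2 / (2*g) = 71.1357 / (2*9.81)
H = 71.1357 / 19.62 = 3.6257 m

3.6257 m


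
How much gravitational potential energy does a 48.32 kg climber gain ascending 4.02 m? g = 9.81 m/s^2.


PE = m * g * h
PE = 48.32 * 9.81 * 4.02
PE = 474.0192 * 4.02 = 1905.5572 J

1905.5572 J


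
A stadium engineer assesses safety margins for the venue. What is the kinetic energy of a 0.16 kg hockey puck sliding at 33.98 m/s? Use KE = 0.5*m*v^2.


KE = 0.5 * m * v^2
KE = 0.5 * 0.16 * 33.98^2
KE = 0.5 * 0.16 * 1154.6404 = 92.3712 J

92.3712 J


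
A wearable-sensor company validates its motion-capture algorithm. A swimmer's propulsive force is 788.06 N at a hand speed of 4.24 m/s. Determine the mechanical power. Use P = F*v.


P = F * v
P = 788.06 * 4.24
P = 3341.3744 W

3341.3744 W


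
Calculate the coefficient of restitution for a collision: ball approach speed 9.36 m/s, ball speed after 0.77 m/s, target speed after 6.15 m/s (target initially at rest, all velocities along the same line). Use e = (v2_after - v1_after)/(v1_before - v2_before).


e = (v2_after - v1_after) / (v1_before - v2_before)
Numerator = 6.15 - 0.77 = 5.38
Denominator = 9.36 - 0 = 9.36
e = 5.38 / 9.36 = 0.5748

0.5748


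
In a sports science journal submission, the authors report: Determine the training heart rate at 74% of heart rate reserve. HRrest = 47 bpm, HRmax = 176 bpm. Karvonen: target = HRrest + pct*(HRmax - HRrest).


Target = HRrest + pct*(HRmax - HRrest)
Heart rate reserve = HRmax - HRrest = 176 - 47 = 129 bpm
Fraction = 74% = 0.74
Target = 47 + 0.74 * 129
Target = 47 + 95.46 = 142.46 bpm

142.46 bpm


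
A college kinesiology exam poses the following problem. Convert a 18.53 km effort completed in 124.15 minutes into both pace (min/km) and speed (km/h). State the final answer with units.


Pace = time / distance = 124.15 min / 18.53 km = 6.6999 min/km
Speed = distance / time_in_hours = 18.53 / 2.0692 hr
Speed = 8.9553 km/h

6.6999 min/km, 8.9553 km/h


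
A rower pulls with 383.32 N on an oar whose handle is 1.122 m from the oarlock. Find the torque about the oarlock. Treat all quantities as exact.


tau = F * d
tau = 383.32 * 1.122
tau = 430.085 N*m

430.085 N*m


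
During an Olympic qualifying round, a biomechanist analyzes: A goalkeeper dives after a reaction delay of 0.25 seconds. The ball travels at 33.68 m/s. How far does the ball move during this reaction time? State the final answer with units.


d = v * t
d = 33.68 * 0.25
d = 8.42 m

8.42 m


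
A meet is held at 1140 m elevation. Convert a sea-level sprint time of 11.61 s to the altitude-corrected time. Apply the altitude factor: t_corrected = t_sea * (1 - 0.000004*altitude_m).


Correction factor = 1 - 0.000004 * 1140 = 0.99544
t_corrected = t_sea * factor = 11.61 * 0.99544
t_corrected = 11.5571 s

11.5571 s


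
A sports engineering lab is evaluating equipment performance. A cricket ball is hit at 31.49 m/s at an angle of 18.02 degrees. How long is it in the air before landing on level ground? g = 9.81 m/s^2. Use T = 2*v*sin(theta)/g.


T = 2*v*sin(theta)/g
sin(theta) = sin(18.02 deg) = 0.3093
T = 2*31.49*0.3093 / 9.81
T = 19.4828 / 9.81 = 1.986 s

1.986 s


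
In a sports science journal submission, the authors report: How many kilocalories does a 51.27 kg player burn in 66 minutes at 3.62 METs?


kcal = MET * mass * time_hr
Convert time: 66 min = 1.1 hr
kcal = 3.62 * 51.27 * 1.1
kcal = 204.1571 kcal

204.1571 kcal


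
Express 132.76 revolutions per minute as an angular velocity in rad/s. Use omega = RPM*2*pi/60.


omega = RPM * 2 * pi / 60
omega = 132.76 * 2 * 3.14159 / 60
omega = 834.1557 / 60 = 13.9026 rad/s

13.9026 rad/s


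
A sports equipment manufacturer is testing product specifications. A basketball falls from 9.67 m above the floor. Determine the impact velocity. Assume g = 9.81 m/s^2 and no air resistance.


v = sqrt(2 * g * h)
v = sqrt(2 * 9.81 * 9.67)
v = sqrt(189.7254) = 13.7741 m/s

13.7741 m/s


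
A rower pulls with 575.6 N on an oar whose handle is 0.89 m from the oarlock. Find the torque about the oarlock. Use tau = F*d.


tau = F * d
tau = 575.6 * 0.89
tau = 512.284 N*m

512.284 N*m


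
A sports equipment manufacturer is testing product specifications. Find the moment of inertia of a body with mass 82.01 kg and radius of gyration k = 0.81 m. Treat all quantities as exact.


I = m * k^2
I = 82.01 * 0.81^2
I = 82.01 * 0.6561 = 53.8068 kg*m^2

53.8068 kg*m^2


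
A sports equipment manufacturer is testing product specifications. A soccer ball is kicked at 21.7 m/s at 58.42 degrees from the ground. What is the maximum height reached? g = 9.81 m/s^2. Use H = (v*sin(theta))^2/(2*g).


H = (v*sin(theta))^2 / (2*g)
vy = v*sin(theta) = 21.7 * sin(58.42 deg) = 18.4864 m/s
H = vy^2 / (2*g) = 341.7486 / (2*9.81)
H = 341.7486 / 19.62 = 17.4184 m

17.4184 m


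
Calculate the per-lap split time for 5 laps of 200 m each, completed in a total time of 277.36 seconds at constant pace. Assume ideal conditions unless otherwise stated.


Split time = total_time / n_laps = 277.36 / 5
Split time = 55.472 s per lap

55.472 s


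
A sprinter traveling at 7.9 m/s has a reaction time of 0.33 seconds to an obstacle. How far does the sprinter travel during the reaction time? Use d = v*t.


d = v * t
d = 7.9 * 0.33
d = 2.607 m

2.607 m


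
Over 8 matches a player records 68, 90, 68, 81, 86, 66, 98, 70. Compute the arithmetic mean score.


Average = sum / n
Sum = 627
Average = 627 / 8 = 78.375

78.375


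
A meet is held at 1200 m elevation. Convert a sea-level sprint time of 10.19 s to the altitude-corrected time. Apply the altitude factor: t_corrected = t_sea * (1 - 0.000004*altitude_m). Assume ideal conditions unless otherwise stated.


Correction factor = 1 - 0.000004 * 1200 = 0.9952
t_corrected = t_sea * factor = 10.19 * 0.9952
t_corrected = 10.1411 s

10.1411 s


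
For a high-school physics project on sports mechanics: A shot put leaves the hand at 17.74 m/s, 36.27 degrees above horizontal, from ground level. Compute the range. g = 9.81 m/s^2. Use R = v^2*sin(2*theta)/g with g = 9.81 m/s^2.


R = v^2 * sin(2*theta) / g
Convert angle to radians: theta = 36.27 deg = 0.633 rad
sin(2*theta) = sin(1.2661) = 0.9539
R = 17.74^2 * 0.9539 / 9.81
R = 314.7076 * 0.9539 / 9.81 = 30.6022 m

30.6022 m


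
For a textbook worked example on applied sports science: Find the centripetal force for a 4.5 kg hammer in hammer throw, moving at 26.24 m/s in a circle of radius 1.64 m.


Fc = m * v^2 / r
v^2 = 26.24^2 = 688.5376
Fc = 4.5 * 688.5376 / 1.64
Fc = 3098.4192 / 1.64 = 1889.28 N

1889.28 N


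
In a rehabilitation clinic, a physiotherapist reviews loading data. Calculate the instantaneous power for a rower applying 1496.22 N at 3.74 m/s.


P = F * v
P = 1496.22 * 3.74
P = 5595.8628 W

5595.8628 W


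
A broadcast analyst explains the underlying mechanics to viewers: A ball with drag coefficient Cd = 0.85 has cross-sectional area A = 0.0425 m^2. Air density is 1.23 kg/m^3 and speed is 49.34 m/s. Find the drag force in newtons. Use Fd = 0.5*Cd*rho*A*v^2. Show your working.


Fd = 0.5 * Cd * rho * A * v^2
Fd = 0.5 * 0.85 * 1.23 * 0.0425 * 49.34^2
v^2 = 2434.4356
Fd = 0.5 * 0.85 * 1.23 * 0.0425 * 2434.4356 = 54.0856 N

54.0856 N


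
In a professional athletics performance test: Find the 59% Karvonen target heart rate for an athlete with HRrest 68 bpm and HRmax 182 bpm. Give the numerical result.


Target = HRrest + pct*(HRmax - HRrest)
Heart rate reserve = HRmax - HRrest = 182 - 68 = 114 bpm
Fraction = 59% = 0.59
Target = 68 + 0.59 * 114
Target = 68 + 67.26 = 135.26 bpm

135.26 bpm


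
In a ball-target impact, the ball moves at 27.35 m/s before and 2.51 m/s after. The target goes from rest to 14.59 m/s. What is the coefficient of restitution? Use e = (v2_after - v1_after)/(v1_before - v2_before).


e = (v2_after - v1_after) / (v1_before - v2_before)
Numerator = 14.59 - 2.51 = 12.08
Denominator = 27.35 - 0 = 27.35
e = 12.08 / 27.35 = 0.4417

0.4417


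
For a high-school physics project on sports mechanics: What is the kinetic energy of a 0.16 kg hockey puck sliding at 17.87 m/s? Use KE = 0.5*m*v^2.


KE = 0.5 * m * v^2
KE = 0.5 * 0.16 * 17.87^2
KE = 0.5 * 0.16 * 319.3369 = 25.547 J

25.547 J


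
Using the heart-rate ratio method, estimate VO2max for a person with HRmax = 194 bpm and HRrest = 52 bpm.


VO2max = 15.3 * HRmax / HRrest
VO2max = 15.3 * 194 / 52
VO2max = 2968.2 / 52 = 57.0808 mL/kg/min

57.0808 mL/kg/min


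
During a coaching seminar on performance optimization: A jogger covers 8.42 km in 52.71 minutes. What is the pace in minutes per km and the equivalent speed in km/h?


Pace = time / distance = 52.71 min / 8.42 km = 6.2601 min/km
Speed = distance / time_in_hours = 8.42 / 0.8785 hr
Speed = 9.5845 km/h

6.2601 min/km, 9.5845 km/h


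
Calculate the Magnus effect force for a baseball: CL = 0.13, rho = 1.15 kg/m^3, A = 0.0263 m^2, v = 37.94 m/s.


FM = 0.5 * CL * rho * A * v^2
FM = 0.5 * 0.13 * 1.15 * 0.0263 * 37.94^2
v^2 = 1439.4436
FM = 0.5 * 0.13 * 1.15 * 0.0263 * 1439.4436 = 2.8298 N

2.8298 N


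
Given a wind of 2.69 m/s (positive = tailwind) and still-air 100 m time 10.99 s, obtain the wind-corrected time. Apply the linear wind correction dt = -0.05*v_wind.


dt = -0.05 * v_wind = -0.05 * 2.69 = -0.1345 s
t_corrected = t_still + dt = 10.99 + (-0.1345)
t_corrected = 10.8555 s

10.8555 s


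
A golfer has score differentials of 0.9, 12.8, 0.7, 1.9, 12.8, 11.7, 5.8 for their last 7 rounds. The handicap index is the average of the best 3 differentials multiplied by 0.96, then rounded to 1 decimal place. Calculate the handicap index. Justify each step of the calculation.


All differentials: 0.9, 12.8, 0.7, 1.9, 12.8, 11.7, 5.8
Sorted: 0.7, 0.9, 1.9, 5.8, 11.7, 12.8, 12.8
Best 3: 0.7, 0.9, 1.9
Average of best = 3.5 / 3 = 1.1667
Raw index = 1.1667 * 0.96 = 1.12
Handicap index = round(1.12, 1) = 1.1

1.1


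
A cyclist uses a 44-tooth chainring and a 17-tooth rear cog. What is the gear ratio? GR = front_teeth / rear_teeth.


GR = front_teeth / rear_teeth
GR = 44 / 17
GR = 2.5882

2.5882


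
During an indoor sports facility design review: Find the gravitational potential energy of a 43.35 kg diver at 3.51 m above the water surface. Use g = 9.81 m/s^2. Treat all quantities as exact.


PE = m * g * h
PE = 43.35 * 9.81 * 3.51
PE = 425.2635 * 3.51 = 1492.6749 J

1492.6749 J


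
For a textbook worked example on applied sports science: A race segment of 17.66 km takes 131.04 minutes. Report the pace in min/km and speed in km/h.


Pace = time / distance = 131.04 min / 17.66 km = 7.4202 min/km
Speed = distance / time_in_hours = 17.66 / 2.184 hr
Speed = 8.0861 km/h

7.4202 min/km, 8.0861 km/h


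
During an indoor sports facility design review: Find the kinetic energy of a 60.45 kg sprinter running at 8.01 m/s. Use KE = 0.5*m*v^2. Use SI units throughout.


KE = 0.5 * m * v^2
KE = 0.5 * 60.45 * 8.01^2
KE = 0.5 * 60.45 * 64.1601 = 1939.239 J

1939.239 J


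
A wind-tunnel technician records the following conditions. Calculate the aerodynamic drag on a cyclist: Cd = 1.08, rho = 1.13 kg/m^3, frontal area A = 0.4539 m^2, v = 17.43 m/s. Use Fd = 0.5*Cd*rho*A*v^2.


Fd = 0.5 * Cd * rho * A * v^2
Fd = 0.5 * 1.08 * 1.13 * 0.4539 * 17.43^2
v^2 = 303.8049
Fd = 0.5 * 1.08 * 1.13 * 0.4539 * 303.8049 = 84.1448 N

84.1448 N


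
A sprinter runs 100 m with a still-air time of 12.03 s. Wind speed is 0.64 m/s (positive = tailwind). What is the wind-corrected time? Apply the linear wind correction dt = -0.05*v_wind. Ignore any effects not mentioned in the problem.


dt = -0.05 * v_wind = -0.05 * 0.64 = -0.032 s
t_corrected = t_still + dt = 12.03 + (-0.032)
t_corrected = 11.998 s

11.998 s


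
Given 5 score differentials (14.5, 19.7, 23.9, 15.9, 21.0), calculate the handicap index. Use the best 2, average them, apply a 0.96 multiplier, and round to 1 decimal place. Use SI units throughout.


All differentials: 14.5, 19.7, 23.9, 15.9, 21.0
Sorted: 14.5, 15.9, 19.7, 21.0, 23.9
Best 2: 14.5, 15.9
Average of best = 30.4 / 2 = 15.2
Raw index = 15.2 * 0.96 = 14.592
Handicap index = round(14.592, 1) = 14.6

14.6


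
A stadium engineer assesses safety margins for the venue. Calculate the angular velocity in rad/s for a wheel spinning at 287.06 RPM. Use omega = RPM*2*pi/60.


omega = RPM * 2 * pi / 60
omega = 287.06 * 2 * 3.14159 / 60
omega = 1803.6512 / 60 = 30.0609 rad/s

30.0609 rad/s


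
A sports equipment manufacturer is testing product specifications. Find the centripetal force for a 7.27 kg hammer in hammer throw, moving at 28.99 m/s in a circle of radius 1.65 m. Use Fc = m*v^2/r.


Fc = m * v^2 / r
v^2 = 28.99^2 = 840.4201
Fc = 7.27 * 840.4201 / 1.65
Fc = 6109.8541 / 1.65 = 3702.9419 N

3702.9419 N


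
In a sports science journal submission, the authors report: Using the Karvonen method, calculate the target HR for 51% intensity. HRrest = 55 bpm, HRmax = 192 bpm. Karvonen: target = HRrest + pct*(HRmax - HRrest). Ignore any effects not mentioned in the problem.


Target = HRrest + pct*(HRmax - HRrest)
Heart rate reserve = HRmax - HRrest = 192 - 55 = 137 bpm
Fraction = 51% = 0.51
Target = 55 + 0.51 * 137
Target = 55 + 69.87 = 124.87 bpm

124.87 bpm


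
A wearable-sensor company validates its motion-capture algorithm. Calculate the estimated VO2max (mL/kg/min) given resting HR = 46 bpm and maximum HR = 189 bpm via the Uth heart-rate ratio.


VO2max = 15.3 * HRmax / HRrest
VO2max = 15.3 * 189 / 46
VO2max = 2891.7 / 46 = 62.863 mL/kg/min

62.863 mL/kg/min


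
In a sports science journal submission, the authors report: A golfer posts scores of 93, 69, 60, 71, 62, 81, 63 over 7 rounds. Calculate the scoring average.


Average = sum / n
Sum = 499
Average = 499 / 7 = 71.2857

71.2857


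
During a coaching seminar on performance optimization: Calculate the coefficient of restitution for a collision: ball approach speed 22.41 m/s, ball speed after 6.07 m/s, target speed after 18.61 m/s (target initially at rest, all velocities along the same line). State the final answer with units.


e = (v2_after - v1_after) / (v1_before - v2_before)
Numerator = 18.61 - 6.07 = 12.54
Denominator = 22.41 - 0 = 22.41
e = 12.54 / 22.41 = 0.5596

0.5596


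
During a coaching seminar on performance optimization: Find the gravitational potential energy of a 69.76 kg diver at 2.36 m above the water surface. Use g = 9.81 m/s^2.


PE = m * g * h
PE = 69.76 * 9.81 * 2.36
PE = 684.3456 * 2.36 = 1615.0556 J

1615.0556 J


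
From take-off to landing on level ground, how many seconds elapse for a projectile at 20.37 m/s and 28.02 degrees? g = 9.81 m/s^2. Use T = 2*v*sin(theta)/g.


T = 2*v*sin(theta)/g
sin(theta) = sin(28.02 deg) = 0.4698
T = 2*20.37*0.4698 / 9.81
T = 19.1388 / 9.81 = 1.951 s

1.951 s


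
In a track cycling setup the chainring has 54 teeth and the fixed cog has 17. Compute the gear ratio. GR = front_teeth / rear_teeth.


GR = front_teeth / rear_teeth
GR = 54 / 17
GR = 3.1765

3.1765


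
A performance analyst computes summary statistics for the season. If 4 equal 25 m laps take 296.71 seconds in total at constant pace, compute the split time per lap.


Split time = total_time / n_laps = 296.71 / 4
Split time = 74.1775 s per lap

74.1775 s


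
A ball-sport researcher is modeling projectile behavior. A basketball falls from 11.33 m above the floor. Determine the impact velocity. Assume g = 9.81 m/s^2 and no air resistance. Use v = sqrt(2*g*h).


v = sqrt(2 * g * h)
v = sqrt(2 * 9.81 * 11.33)
v = sqrt(222.2946) = 14.9095 m/s

14.9095 m/s


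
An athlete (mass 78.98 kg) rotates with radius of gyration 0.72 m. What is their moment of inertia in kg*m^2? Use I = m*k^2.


I = m * k^2
I = 78.98 * 0.72^2
I = 78.98 * 0.5184 = 40.9432 kg*m^2

40.9432 kg*m^2


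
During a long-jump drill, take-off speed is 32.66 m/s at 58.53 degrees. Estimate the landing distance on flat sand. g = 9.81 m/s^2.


R = v^2 * sin(2*theta) / g
Convert angle to radians: theta = 58.53 deg = 1.0215 rad
sin(2*theta) = sin(2.0431) = 0.8905
R = 32.66^2 * 0.8905 / 9.81
R = 1066.6756 * 0.8905 / 9.81 = 96.8305 m

96.8305 m


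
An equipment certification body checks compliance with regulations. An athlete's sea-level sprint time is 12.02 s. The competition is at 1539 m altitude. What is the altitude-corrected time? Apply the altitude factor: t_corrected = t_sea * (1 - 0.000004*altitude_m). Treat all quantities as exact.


Correction factor = 1 - 0.000004 * 1539 = 0.993844
t_corrected = t_sea * factor = 12.02 * 0.993844
t_corrected = 11.946 s

11.946 s


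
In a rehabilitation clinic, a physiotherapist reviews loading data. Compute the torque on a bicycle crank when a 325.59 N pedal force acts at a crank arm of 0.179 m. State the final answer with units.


tau = F * d
tau = 325.59 * 0.179
tau = 58.2806 N*m

58.2806 N*m


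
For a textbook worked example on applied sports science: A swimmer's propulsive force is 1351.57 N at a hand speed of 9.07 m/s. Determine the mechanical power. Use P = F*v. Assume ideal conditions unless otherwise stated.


P = F * v
P = 1351.57 * 9.07
P = 12258.7399 W

12258.7399 W


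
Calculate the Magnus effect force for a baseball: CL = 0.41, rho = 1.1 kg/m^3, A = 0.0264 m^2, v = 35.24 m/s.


FM = 0.5 * CL * rho * A * v^2
FM = 0.5 * 0.41 * 1.1 * 0.0264 * 35.24^2
v^2 = 1241.8576
FM = 0.5 * 0.41 * 1.1 * 0.0264 * 1241.8576 = 7.393 N

7.393 N


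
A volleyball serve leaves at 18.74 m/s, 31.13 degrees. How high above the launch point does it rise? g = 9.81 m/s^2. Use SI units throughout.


H = (v*sin(theta))^2 / (2*g)
vy = v*sin(theta) = 18.74 * sin(31.13 deg) = 9.6882 m/s
H = vy^2 / (2*g) = 93.8619 / (2*9.81)
H = 93.8619 / 19.62 = 4.784 m

4.784 m


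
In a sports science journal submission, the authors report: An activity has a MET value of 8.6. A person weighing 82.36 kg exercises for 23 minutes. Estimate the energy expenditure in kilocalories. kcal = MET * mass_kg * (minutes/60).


kcal = MET * mass * time_hr
Convert time: 23 min = 0.3833 hr
kcal = 8.6 * 82.36 * 0.3833
kcal = 271.5135 kcal

271.5135 kcal


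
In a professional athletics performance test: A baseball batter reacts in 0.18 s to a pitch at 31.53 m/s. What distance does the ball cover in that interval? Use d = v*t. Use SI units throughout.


d = v * t
d = 31.53 * 0.18
d = 5.6754 m

5.6754 m


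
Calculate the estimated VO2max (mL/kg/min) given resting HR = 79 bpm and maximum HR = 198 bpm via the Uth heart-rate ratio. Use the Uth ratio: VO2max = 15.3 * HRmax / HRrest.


VO2max = 15.3 * HRmax / HRrest
VO2max = 15.3 * 198 / 79
VO2max = 3029.4 / 79 = 38.3468 mL/kg/min

38.3468 mL/kg/min


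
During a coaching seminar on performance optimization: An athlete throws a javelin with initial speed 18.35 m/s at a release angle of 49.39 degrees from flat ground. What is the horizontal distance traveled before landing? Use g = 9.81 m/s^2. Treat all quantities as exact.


R = v^2 * sin(2*theta) / g
Convert angle to radians: theta = 49.39 deg = 0.862 rad
sin(2*theta) = sin(1.724) = 0.9883
R = 18.35^2 * 0.9883 / 9.81
R = 336.7225 * 0.9883 / 9.81 = 33.9222 m

33.9222 m


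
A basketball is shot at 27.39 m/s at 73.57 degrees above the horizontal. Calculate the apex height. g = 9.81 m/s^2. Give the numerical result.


H = (v*sin(theta))^2 / (2*g)
vy = v*sin(theta) = 27.39 * sin(73.57 deg) = 26.2716 m/s
H = vy^2 / (2*g) = 690.1947 / (2*9.81)
H = 690.1947 / 19.62 = 35.1781 m

35.1781 m


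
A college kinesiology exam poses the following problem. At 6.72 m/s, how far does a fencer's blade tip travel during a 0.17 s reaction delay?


d = v * t
d = 6.72 * 0.17
d = 1.1424 m

1.1424 m


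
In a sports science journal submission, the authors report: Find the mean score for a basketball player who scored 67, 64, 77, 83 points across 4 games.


Average = sum / n
Sum = 291
Average = 291 / 4 = 72.75

72.75


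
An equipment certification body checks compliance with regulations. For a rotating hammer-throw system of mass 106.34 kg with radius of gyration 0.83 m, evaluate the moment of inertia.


I = m * k^2
I = 106.34 * 0.83^2
I = 106.34 * 0.6889 = 73.2576 kg*m^2

73.2576 kg*m^2


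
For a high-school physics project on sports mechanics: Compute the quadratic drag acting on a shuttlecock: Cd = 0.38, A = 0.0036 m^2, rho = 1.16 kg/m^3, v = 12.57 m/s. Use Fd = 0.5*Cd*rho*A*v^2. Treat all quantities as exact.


Fd = 0.5 * Cd * rho * A * v^2
Fd = 0.5 * 0.38 * 1.16 * 0.0036 * 12.57^2
v^2 = 158.0049
Fd = 0.5 * 0.38 * 1.16 * 0.0036 * 158.0049 = 0.1254 N

0.1254 N


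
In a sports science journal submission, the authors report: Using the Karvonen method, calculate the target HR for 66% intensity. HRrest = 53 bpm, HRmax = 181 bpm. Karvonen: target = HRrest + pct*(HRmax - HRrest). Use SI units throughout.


Target = HRrest + pct*(HRmax - HRrest)
Heart rate reserve = HRmax - HRrest = 181 - 53 = 128 bpm
Fraction = 66% = 0.66
Target = 53 + 0.66 * 128
Target = 53 + 84.48 = 137.48 bpm

137.48 bpm


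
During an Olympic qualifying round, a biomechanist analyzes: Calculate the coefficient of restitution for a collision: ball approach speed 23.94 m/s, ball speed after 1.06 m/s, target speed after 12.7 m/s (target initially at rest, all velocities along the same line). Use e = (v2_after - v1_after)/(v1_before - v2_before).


e = (v2_after - v1_after) / (v1_before - v2_before)
Numerator = 12.7 - 1.06 = 11.64
Denominator = 23.94 - 0 = 23.94
e = 11.64 / 23.94 = 0.4862

0.4862


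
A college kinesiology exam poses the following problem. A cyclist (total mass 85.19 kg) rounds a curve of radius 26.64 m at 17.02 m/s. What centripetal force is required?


Fc = m * v^2 / r
v^2 = 17.02^2 = 289.6804
Fc = 85.19 * 289.6804 / 26.64
Fc = 24677.8733 / 26.64 = 926.3466 N

926.3466 N


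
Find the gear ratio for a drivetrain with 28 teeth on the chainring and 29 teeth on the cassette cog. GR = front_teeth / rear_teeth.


GR = front_teeth / rear_teeth
GR = 28 / 29
GR = 0.9655

0.9655


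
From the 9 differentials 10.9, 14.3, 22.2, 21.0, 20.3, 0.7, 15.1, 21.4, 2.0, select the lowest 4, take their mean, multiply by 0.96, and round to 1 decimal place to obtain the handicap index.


All differentials: 10.9, 14.3, 22.2, 21.0, 20.3, 0.7, 15.1, 21.4, 2.0
Sorted: 0.7, 2.0, 10.9, 14.3, 15.1, 20.3, 21.0, 21.4, 22.2
Best 4: 0.7, 2.0, 10.9, 14.3
Average of best = 27.9 / 4 = 6.975
Raw index = 6.975 * 0.96 = 6.696
Handicap index = round(6.696, 1) = 6.7

6.7


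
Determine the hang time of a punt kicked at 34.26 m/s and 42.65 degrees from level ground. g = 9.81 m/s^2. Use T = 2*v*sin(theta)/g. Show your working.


T = 2*v*sin(theta)/g
sin(theta) = sin(42.65 deg) = 0.6775
T = 2*34.26*0.6775 / 9.81
T = 46.4235 / 9.81 = 4.7323 s

4.7323 s


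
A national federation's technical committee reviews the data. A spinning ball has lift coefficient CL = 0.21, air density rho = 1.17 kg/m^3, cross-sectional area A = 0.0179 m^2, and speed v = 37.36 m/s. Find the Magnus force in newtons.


FM = 0.5 * CL * rho * A * v^2
FM = 0.5 * 0.21 * 1.17 * 0.0179 * 37.36^2
v^2 = 1395.7696
FM = 0.5 * 0.21 * 1.17 * 0.0179 * 1395.7696 = 3.0693 N

3.0693 N


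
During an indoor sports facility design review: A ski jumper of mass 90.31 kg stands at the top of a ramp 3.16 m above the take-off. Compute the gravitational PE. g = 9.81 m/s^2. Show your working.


PE = m * g * h
PE = 90.31 * 9.81 * 3.16
PE = 885.9411 * 3.16 = 2799.5739 J

2799.5739 J


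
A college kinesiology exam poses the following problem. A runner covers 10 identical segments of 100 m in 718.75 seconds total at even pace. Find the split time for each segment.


Split time = total_time / n_laps = 718.75 / 10
Split time = 71.875 s per lap

71.875 s


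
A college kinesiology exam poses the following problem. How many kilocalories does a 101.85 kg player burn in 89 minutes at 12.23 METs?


kcal = MET * mass * time_hr
Convert time: 89 min = 1.4833 hr
kcal = 12.23 * 101.85 * 1.4833
kcal = 1847.6778 kcal

1847.6778 kcal


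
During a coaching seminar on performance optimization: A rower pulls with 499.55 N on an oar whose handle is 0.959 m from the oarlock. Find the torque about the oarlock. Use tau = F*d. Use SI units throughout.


tau = F * d
tau = 499.55 * 0.959
tau = 479.0684 N*m

479.0684 N*m


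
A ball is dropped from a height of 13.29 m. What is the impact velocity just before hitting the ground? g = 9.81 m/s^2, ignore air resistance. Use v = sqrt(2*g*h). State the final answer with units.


v = sqrt(2 * g * h)
v = sqrt(2 * 9.81 * 13.29)
v = sqrt(260.7498) = 16.1477 m/s

16.1477 m/s


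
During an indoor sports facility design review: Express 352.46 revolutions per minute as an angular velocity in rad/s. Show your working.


omega = RPM * 2 * pi / 60
omega = 352.46 * 2 * 3.14159 / 60
omega = 2214.5715 / 60 = 36.9095 rad/s

36.9095 rad/s


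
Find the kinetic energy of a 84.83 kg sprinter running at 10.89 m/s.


KE = 0.5 * m * v^2
KE = 0.5 * 84.83 * 10.89^2
KE = 0.5 * 84.83 * 118.5921 = 5030.0839 J

5030.0839 J


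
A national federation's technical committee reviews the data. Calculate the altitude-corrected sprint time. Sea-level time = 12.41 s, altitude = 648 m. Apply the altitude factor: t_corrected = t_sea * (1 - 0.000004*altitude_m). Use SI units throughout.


Correction factor = 1 - 0.000004 * 648 = 0.997408
t_corrected = t_sea * factor = 12.41 * 0.997408
t_corrected = 12.3778 s

12.3778 s


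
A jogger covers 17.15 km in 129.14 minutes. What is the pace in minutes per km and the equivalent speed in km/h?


Pace = time / distance = 129.14 min / 17.15 km = 7.53 min/km
Speed = distance / time_in_hours = 17.15 / 2.1523 hr
Speed = 7.9681 km/h

7.53 min/km, 7.9681 km/h


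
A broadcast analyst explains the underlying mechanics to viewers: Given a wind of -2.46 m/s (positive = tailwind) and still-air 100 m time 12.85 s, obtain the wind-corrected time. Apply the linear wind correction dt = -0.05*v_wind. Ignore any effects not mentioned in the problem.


dt = -0.05 * v_wind = -0.05 * -2.46 = 0.123 s
t_corrected = t_still + dt = 12.85 + (0.123)
t_corrected = 12.973 s

12.973 s


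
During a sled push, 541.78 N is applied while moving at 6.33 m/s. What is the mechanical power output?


P = F * v
P = 541.78 * 6.33
P = 3429.4674 W

3429.4674 W


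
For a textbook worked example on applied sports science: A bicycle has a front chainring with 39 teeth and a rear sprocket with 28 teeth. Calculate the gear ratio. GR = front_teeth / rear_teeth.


GR = front_teeth / rear_teeth
GR = 39 / 28
GR = 1.3929

1.3929


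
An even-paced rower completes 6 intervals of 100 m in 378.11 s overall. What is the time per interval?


Split time = total_time / n_laps = 378.11 / 6
Split time = 63.0183 s per lap

63.0183 s


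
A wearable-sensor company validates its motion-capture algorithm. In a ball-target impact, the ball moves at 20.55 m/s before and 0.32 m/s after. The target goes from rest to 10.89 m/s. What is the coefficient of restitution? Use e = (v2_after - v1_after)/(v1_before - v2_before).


e = (v2_after - v1_after) / (v1_before - v2_before)
Numerator = 10.89 - 0.32 = 10.57
Denominator = 20.55 - 0 = 20.55
e = 10.57 / 20.55 = 0.5144

0.5144


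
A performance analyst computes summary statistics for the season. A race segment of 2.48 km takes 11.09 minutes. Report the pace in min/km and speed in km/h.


Pace = time / distance = 11.09 min / 2.48 km = 4.4718 min/km
Speed = distance / time_in_hours = 2.48 / 0.1848 hr
Speed = 13.4175 km/h

4.4718 min/km, 13.4175 km/h


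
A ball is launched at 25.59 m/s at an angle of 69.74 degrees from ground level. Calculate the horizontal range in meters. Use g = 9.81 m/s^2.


R = v^2 * sin(2*theta) / g
Convert angle to radians: theta = 69.74 deg = 1.2172 rad
sin(2*theta) = sin(2.4344) = 0.6497
R = 25.59^2 * 0.6497 / 9.81
R = 654.8481 * 0.6497 / 9.81 = 43.3704 m

43.3704 m


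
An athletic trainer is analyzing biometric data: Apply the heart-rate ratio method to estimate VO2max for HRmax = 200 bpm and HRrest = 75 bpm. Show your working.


VO2max = 15.3 * HRmax / HRrest
VO2max = 15.3 * 200 / 75
VO2max = 3060 / 75 = 40.8 mL/kg/min

40.8 mL/kg/min


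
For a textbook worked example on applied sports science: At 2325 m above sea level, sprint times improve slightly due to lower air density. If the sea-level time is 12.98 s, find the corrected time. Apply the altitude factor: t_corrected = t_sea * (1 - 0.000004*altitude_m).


Correction factor = 1 - 0.000004 * 2325 = 0.9907
t_corrected = t_sea * factor = 12.98 * 0.9907
t_corrected = 12.8593 s

12.8593 s


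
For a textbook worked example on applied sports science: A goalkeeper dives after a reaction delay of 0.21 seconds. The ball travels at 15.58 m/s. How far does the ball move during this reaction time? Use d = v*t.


d = v * t
d = 15.58 * 0.21
d = 3.2718 m

3.2718 m


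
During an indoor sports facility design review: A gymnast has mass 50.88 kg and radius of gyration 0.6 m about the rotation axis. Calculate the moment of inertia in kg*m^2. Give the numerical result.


I = m * k^2
I = 50.88 * 0.6^2
I = 50.88 * 0.36 = 18.3168 kg*m^2

18.3168 kg*m^2


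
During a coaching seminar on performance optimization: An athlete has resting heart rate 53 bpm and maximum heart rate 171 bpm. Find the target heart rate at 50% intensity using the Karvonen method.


Target = HRrest + pct*(HRmax - HRrest)
Heart rate reserve = HRmax - HRrest = 171 - 53 = 118 bpm
Fraction = 50% = 0.5
Target = 53 + 0.5 * 118
Target = 53 + 59 = 112 bpm

112 bpm
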